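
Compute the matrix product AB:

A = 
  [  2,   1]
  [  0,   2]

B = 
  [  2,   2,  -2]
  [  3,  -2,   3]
A is 2×2 and B is 2×3, so AB is 2×3. Each entry is (row of A)·(column of B):
AB[1,1] = (2)(2) + (1)(3) = 7
AB[1,2] = (2)(2) + (1)(-2) = 2
AB[1,3] = (2)(-2) + (1)(3) = -1
AB[2,1] = (0)(2) + (2)(3) = 6
AB[2,2] = (0)(2) + (2)(-2) = -4
AB[2,3] = (0)(-2) + (2)(3) = 6

AB = 
  [  7,   2,  -1]
  [  6,  -4,   6]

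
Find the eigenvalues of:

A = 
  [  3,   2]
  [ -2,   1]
λ = 2 + i√3, 2 - i√3  (≈ 2 + 1.732i, 2 - 1.732i)

tr(A) = 4, det(A) = 7
Characteristic polynomial: λ² - tr(A)λ + det(A) = λ² - 4λ + 7
λ² - 4λ + 7 = 0  ⇒  λ = (4 ± √((-4)² - 4·(7)))/2 = (4 ± √(-12))/2
  = 2 + i√3,  2 - i√3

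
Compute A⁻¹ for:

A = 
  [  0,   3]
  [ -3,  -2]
det(A) = (0)(-2) - (3)(-3) = 9
For a 2×2 matrix, A⁻¹ = (1/det(A)) · [[d, -b], [-c, a]]
    = (1/9) · [[-2, -3], [3, 0]]

A⁻¹ = 
  [-2/9, -1/3]
  [ 1/3,    0]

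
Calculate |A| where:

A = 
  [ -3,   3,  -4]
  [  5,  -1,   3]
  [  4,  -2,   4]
Cofactor expansion along row 1:
det(A) = (-3)·((-1)(4) - (3)(-2)) - (3)·((5)(4) - (3)(4)) + (-4)·((5)(-2) - (-1)(4))
  = (-3)(2) - (3)(8) + (-4)(-6)
  = -6

det(A) = -6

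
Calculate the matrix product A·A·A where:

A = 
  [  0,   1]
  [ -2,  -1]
A² = A·A:
A²[1,1] = (0)(0) + (1)(-2) = -2
A²[1,2] = (0)(1) + (1)(-1) = -1
A²[2,1] = (-2)(0) + (-1)(-2) = 2
A²[2,2] = (-2)(1) + (-1)(-1) = -1
A² = 
  [ -2,  -1]
  [  2,  -1]

A^3 = A^2·A:
A^3[1,1] = (-2)(0) + (-1)(-2) = 2
A^3[1,2] = (-2)(1) + (-1)(-1) = -1
A^3[2,1] = (2)(0) + (-1)(-2) = 2
A^3[2,2] = (2)(1) + (-1)(-1) = 3
A^3 = 
  [  2,  -1]
  [  2,   3]

Therefore
A^3 = 
  [  2,  -1]
  [  2,   3]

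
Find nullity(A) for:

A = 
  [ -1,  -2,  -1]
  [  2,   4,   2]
nullity(A) = 2

Row reduce:
R2 → R2 + (2)·R1
REF = 
  [ -1,  -2,  -1]
  [  0,   0,   0]
Pivot columns: 1 → 1 pivot.
rank(A) = 1, so nullity(A) = 3 - 1 = 2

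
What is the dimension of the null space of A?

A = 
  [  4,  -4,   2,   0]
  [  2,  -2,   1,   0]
nullity(A) = 3

Row reduce:
R2 → R2 - (1/2)·R1
REF = 
  [  4,  -4,   2,   0]
  [  0,   0,   0,   0]
Pivot columns: 1 → 1 pivot.
rank(A) = 1, so nullity(A) = 4 - 1 = 3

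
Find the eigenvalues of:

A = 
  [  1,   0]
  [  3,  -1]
λ = 1, -1

tr(A) = 0, det(A) = -1
Characteristic polynomial: λ² - tr(A)λ + det(A) = λ² - 1
λ² - 1 = (λ + 1)(λ - 1)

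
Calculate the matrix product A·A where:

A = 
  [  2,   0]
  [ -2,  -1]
A² = A·A:
A²[1,1] = (2)(2) + (0)(-2) = 4
A²[1,2] = (2)(0) + (0)(-1) = 0
A²[2,1] = (-2)(2) + (-1)(-2) = -2
A²[2,2] = (-2)(0) + (-1)(-1) = 1
A² = 
  [  4,   0]
  [ -2,   1]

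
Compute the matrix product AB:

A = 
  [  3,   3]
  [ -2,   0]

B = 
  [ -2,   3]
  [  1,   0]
AB = 
  [ -3,   9]
  [  4,  -6]

A is 2×2 and B is 2×2, so AB is 2×2. Each entry is (row of A)·(column of B):
AB[1,1] = (3)(-2) + (3)(1) = -3
AB[1,2] = (3)(3) + (3)(0) = 9
AB[2,1] = (-2)(-2) + (0)(1) = 4
AB[2,2] = (-2)(3) + (0)(0) = -6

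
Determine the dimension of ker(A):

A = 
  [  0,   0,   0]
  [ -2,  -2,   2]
nullity(A) = 2

Row reduce:
Swap R1 ↔ R2
REF = 
  [ -2,  -2,   2]
  [  0,   0,   0]
Pivot columns: 1 → 1 pivot.
rank(A) = 1, so nullity(A) = 3 - 1 = 2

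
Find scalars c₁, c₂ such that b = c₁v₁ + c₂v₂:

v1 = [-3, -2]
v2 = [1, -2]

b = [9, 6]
c1 = -3, c2 = 0

b = -3·v1 + 0·v2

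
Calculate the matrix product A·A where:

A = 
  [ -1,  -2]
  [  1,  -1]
A² = A·A:
A²[1,1] = (-1)(-1) + (-2)(1) = -1
A²[1,2] = (-1)(-2) + (-2)(-1) = 4
A²[2,1] = (1)(-1) + (-1)(1) = -2
A²[2,2] = (1)(-2) + (-1)(-1) = -1
A² = 
  [ -1,   4]
  [ -2,  -1]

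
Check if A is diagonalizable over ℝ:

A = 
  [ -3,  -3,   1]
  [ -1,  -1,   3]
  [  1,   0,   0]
No

Characteristic polynomial: det(λI - A) = λ³ + 4λ² - λ + 8
By the rational root theorem any rational root is an integer dividing 8; none of those is a root, so p(λ) has no rational roots and hence (being an irreducible cubic) no repeated roots.
Discriminant of the cubic: Δ = -4332
Δ < 0 ⇒ one real eigenvalue and a complex-conjugate pair: λ ≈ -4.596, 0.2981 + 1.285i, 0.2981 - 1.285i
Has complex eigenvalues (not diagonalizable over ℝ).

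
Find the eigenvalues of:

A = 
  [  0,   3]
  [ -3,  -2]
tr(A) = -2, det(A) = 9
Characteristic polynomial: λ² - tr(A)λ + det(A) = λ² + 2λ + 9
λ² + 2λ + 9 = 0  ⇒  λ = (-2 ± √((2)² - 4·(9)))/2 = (-2 ± √(-32))/2
  = -1 + 2i√2,  -1 - 2i√2

λ = -1 + 2i√2, -1 - 2i√2  (≈ -1 + 2.828i, -1 - 2.828i)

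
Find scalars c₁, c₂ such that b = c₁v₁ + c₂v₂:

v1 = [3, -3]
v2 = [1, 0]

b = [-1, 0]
c1 = 0, c2 = -1

b = 0·v1 + -1·v2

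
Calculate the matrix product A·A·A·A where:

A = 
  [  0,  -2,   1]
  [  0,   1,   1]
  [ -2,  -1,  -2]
A² = A·A:
A²[1,1] = (0)(0) + (-2)(0) + (1)(-2) = -2
A²[1,2] = (0)(-2) + (-2)(1) + (1)(-1) = -3
A²[1,3] = (0)(1) + (-2)(1) + (1)(-2) = -4
A²[2,1] = (0)(0) + (1)(0) + (1)(-2) = -2
A²[2,2] = (0)(-2) + (1)(1) + (1)(-1) = 0
A²[2,3] = (0)(1) + (1)(1) + (1)(-2) = -1
A²[3,1] = (-2)(0) + (-1)(0) + (-2)(-2) = 4
A²[3,2] = (-2)(-2) + (-1)(1) + (-2)(-1) = 5
A²[3,3] = (-2)(1) + (-1)(1) + (-2)(-2) = 1
A² = 
  [ -2,  -3,  -4]
  [ -2,   0,  -1]
  [  4,   5,   1]

A^3 = A^2·A:
A^3[1,1] = (-2)(0) + (-3)(0) + (-4)(-2) = 8
A^3[1,2] = (-2)(-2) + (-3)(1) + (-4)(-1) = 5
A^3[1,3] = (-2)(1) + (-3)(1) + (-4)(-2) = 3
A^3[2,1] = (-2)(0) + (0)(0) + (-1)(-2) = 2
A^3[2,2] = (-2)(-2) + (0)(1) + (-1)(-1) = 5
A^3[2,3] = (-2)(1) + (0)(1) + (-1)(-2) = 0
A^3[3,1] = (4)(0) + (5)(0) + (1)(-2) = -2
A^3[3,2] = (4)(-2) + (5)(1) + (1)(-1) = -4
A^3[3,3] = (4)(1) + (5)(1) + (1)(-2) = 7
A^3 = 
  [  8,   5,   3]
  [  2,   5,   0]
  [ -2,  -4,   7]

A^4 = A^3·A:
A^4[1,1] = (8)(0) + (5)(0) + (3)(-2) = -6
A^4[1,2] = (8)(-2) + (5)(1) + (3)(-1) = -14
A^4[1,3] = (8)(1) + (5)(1) + (3)(-2) = 7
A^4[2,1] = (2)(0) + (5)(0) + (0)(-2) = 0
A^4[2,2] = (2)(-2) + (5)(1) + (0)(-1) = 1
A^4[2,3] = (2)(1) + (5)(1) + (0)(-2) = 7
A^4[3,1] = (-2)(0) + (-4)(0) + (7)(-2) = -14
A^4[3,2] = (-2)(-2) + (-4)(1) + (7)(-1) = -7
A^4[3,3] = (-2)(1) + (-4)(1) + (7)(-2) = -20
A^4 = 
  [ -6, -14,   7]
  [  0,   1,   7]
  [-14,  -7, -20]

Therefore
A^4 = 
  [ -6, -14,   7]
  [  0,   1,   7]
  [-14,  -7, -20]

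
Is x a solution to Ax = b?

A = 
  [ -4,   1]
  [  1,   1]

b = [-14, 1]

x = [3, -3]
No

Ax = [-15, 0] ≠ b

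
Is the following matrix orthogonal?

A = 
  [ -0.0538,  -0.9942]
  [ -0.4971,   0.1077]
No

AᵀA = 
  [  0.2500,   0]
  [  0,   1]
≠ I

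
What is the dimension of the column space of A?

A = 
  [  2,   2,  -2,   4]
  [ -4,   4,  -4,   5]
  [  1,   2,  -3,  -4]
Row reduce:
R2 → R2 + (2)·R1
R3 → R3 - (1/2)·R1
R3 → R3 - (1/8)·R2
REF = 
  [    2,     2,    -2,     4]
  [    0,     8,    -8,    13]
  [    0,     0,    -1, -61/8]
Pivot columns: 1, 2, 3 → 3 pivots.
dim(Col(A)) = number of pivot columns = 3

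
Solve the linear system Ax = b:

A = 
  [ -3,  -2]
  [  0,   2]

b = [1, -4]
Row reduce the augmented matrix [A|b]:
(already in echelon form)
REF = 
  [ -3,  -2,   1]
  [  0,   2,  -4]

Back-substitution:
x₂ = (-4) / 2 = -2
x₁ = (1 - (-2)(-2)) / (-3) = 1

x = [1, -2]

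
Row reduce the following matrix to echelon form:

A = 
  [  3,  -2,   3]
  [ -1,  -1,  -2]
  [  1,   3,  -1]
Row operations:
R2 → R2 + (1/3)·R1
R3 → R3 - (1/3)·R1
R3 → R3 + (11/5)·R2

Resulting echelon form:
REF = 
  [    3,    -2,     3]
  [    0,  -5/3,    -1]
  [    0,     0, -21/5]

Rank = 3 (number of non-zero pivot rows).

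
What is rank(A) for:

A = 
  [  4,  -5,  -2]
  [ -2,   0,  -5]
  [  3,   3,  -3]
rank(A) = 3

Row reduce:
R2 → R2 + (1/2)·R1
R3 → R3 - (3/4)·R1
R3 → R3 + (27/10)·R2
REF = 
  [      4,      -5,      -2]
  [      0,    -5/2,      -6]
  [      0,       0, -177/10]
Pivot columns: 1, 2, 3 → 3 pivots.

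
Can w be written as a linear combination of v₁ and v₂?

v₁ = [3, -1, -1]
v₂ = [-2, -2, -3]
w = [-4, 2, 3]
No

Form the augmented matrix and row-reduce:
[v₁|v₂|w] = 
  [  3,  -2,  -4]
  [ -1,  -2,   2]
  [ -1,  -3,   3]
R2 → R2 + (1/3)·R1
R3 → R3 + (1/3)·R1
R3 → R3 - (11/8)·R2
REF = 
  [   3,   -2,   -4]
  [   0, -8/3,  2/3]
  [   0,    0,  3/4]

Row 3 reads [0 0 | 3/4], i.e. 0 = 3/4, so the system is inconsistent and w ∉ span{v₁, v₂}.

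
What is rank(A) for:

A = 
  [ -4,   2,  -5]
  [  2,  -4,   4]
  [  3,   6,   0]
Row reduce:
R2 → R2 + (1/2)·R1
R3 → R3 + (3/4)·R1
R3 → R3 + (5/2)·R2
REF = 
  [ -4,   2,  -5]
  [  0,  -3, 3/2]
  [  0,   0,   0]
Pivot columns: 1, 2 → 2 pivots.

rank(A) = 2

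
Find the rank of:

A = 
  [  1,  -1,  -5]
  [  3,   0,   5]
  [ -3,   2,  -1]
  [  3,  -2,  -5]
rank(A) = 3

Row reduce:
R2 → R2 - (3)·R1
R3 → R3 + (3)·R1
R4 → R4 - (3)·R1
R3 → R3 + (1/3)·R2
R4 → R4 - (1/3)·R2
R4 → R4 + (5/14)·R3
REF = 
  [    1,    -1,    -5]
  [    0,     3,    20]
  [    0,     0, -28/3]
  [    0,     0,     0]
Pivot columns: 1, 2, 3 → 3 pivots.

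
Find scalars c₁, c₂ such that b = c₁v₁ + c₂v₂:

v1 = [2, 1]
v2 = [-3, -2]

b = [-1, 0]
c1 = -2, c2 = -1

b = -2·v1 + -1·v2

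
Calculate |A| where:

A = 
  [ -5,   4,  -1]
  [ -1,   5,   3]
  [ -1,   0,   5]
Cofactor expansion along row 1:
det(A) = (-5)·((5)(5) - (3)(0)) - (4)·((-1)(5) - (3)(-1)) + (-1)·((-1)(0) - (5)(-1))
  = (-5)(25) - (4)(-2) + (-1)(5)
  = -122

det(A) = -122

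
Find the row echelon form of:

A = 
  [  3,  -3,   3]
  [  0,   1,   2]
Row operations:
No row operations needed (already in echelon form).

Resulting echelon form:
REF = 
  [  3,  -3,   3]
  [  0,   1,   2]

Rank = 2 (number of non-zero pivot rows).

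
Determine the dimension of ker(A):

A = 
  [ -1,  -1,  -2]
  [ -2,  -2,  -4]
nullity(A) = 2

Row reduce:
R2 → R2 - (2)·R1
REF = 
  [ -1,  -1,  -2]
  [  0,   0,   0]
Pivot columns: 1 → 1 pivot.
rank(A) = 1, so nullity(A) = 3 - 1 = 2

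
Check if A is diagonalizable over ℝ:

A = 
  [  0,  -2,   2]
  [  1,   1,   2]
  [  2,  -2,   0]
No

Characteristic polynomial: det(λI - A) = λ³ - λ² + 2λ + 16
Testing integer divisors of the constant term: p(-2) = 0, so (λ + 2) is a factor:
p(λ) = (λ + 2)(λ² - 3λ + 8)
λ² - 3λ + 8 = 0  ⇒  λ = (3 ± √((-3)² - 4·(8)))/2 = (3 ± √(-23))/2
  = (3 + i√23)/2,  (3 - i√23)/2
Eigenvalues: -2, (3 + i√23)/2, (3 - i√23)/2  (≈ -2, 1.5 + 2.398i, 1.5 - 2.398i)
Has complex eigenvalues (not diagonalizable over ℝ).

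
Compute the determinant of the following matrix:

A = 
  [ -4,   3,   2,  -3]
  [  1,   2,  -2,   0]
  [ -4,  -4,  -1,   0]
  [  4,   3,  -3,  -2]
-225

Cofactor expansion along row 1: det(A) = a₁₁M₁₁ - a₁₂M₁₂ + a₁₃M₁₃ - a₁₄M₁₄

M₁₁ = det[[2, -2, 0]; [-4, -1, 0]; [3, -3, -2]]
  = (2)·((-1)(-2) - (0)(-3)) - (-2)·((-4)(-2) - (0)(3)) + (0)·((-4)(-3) - (-1)(3))
  = (2)(2) - (-2)(8) + (0)(15)
  = 20
M₁₂ = det[[1, -2, 0]; [-4, -1, 0]; [4, -3, -2]]
  = (1)·((-1)(-2) - (0)(-3)) - (-2)·((-4)(-2) - (0)(4)) + (0)·((-4)(-3) - (-1)(4))
  = (1)(2) - (-2)(8) + (0)(16)
  = 18
M₁₃ = det[[1, 2, 0]; [-4, -4, 0]; [4, 3, -2]]
  = (1)·((-4)(-2) - (0)(3)) - (2)·((-4)(-2) - (0)(4)) + (0)·((-4)(3) - (-4)(4))
  = (1)(8) - (2)(8) + (0)(4)
  = -8
M₁₄ = det[[1, 2, -2]; [-4, -4, -1]; [4, 3, -3]]
  = (1)·((-4)(-3) - (-1)(3)) - (2)·((-4)(-3) - (-1)(4)) + (-2)·((-4)(3) - (-4)(4))
  = (1)(15) - (2)(16) + (-2)(4)
  = -25

det(A) = (-4)(20) - (3)(18) + (2)(-8) - (-3)(-25) = -225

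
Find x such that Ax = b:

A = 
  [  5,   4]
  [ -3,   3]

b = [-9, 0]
x = [-1, -1]

Row reduce the augmented matrix [A|b]:
R2 → R2 + (3/5)·R1
REF = 
  [    5,     4,    -9]
  [    0,  27/5, -27/5]

Back-substitution:
x₂ = (-27/5) / (27/5) = -1
x₁ = (-9 - (4)(-1)) / 5 = -1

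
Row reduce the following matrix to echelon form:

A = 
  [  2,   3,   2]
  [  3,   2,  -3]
Row operations:
R2 → R2 - (3/2)·R1

Resulting echelon form:
REF = 
  [   2,    3,    2]
  [   0, -5/2,   -6]

Rank = 2 (number of non-zero pivot rows).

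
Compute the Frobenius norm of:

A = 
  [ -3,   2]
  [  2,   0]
||A||_F = 4.123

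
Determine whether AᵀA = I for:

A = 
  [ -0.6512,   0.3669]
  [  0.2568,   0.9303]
No

AᵀA = 
  [  0.4900,   0]
  [  0,   1.0001]
≠ I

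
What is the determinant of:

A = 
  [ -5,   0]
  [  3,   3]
For a 2×2 matrix, det = ad - bc = (-5)(3) - (0)(3) = -15

det(A) = -15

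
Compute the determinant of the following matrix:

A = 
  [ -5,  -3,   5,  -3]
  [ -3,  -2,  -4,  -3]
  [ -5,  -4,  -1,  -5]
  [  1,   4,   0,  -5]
Cofactor expansion along row 1: det(A) = a₁₁M₁₁ - a₁₂M₁₂ + a₁₃M₁₃ - a₁₄M₁₄

M₁₁ = det[[-2, -4, -3]; [-4, -1, -5]; [4, 0, -5]]
  = (-2)·((-1)(-5) - (-5)(0)) - (-4)·((-4)(-5) - (-5)(4)) + (-3)·((-4)(0) - (-1)(4))
  = (-2)(5) - (-4)(40) + (-3)(4)
  = 138
M₁₂ = det[[-3, -4, -3]; [-5, -1, -5]; [1, 0, -5]]
  = (-3)·((-1)(-5) - (-5)(0)) - (-4)·((-5)(-5) - (-5)(1)) + (-3)·((-5)(0) - (-1)(1))
  = (-3)(5) - (-4)(30) + (-3)(1)
  = 102
M₁₃ = det[[-3, -2, -3]; [-5, -4, -5]; [1, 4, -5]]
  = (-3)·((-4)(-5) - (-5)(4)) - (-2)·((-5)(-5) - (-5)(1)) + (-3)·((-5)(4) - (-4)(1))
  = (-3)(40) - (-2)(30) + (-3)(-16)
  = -12
M₁₄ = det[[-3, -2, -4]; [-5, -4, -1]; [1, 4, 0]]
  = (-3)·((-4)(0) - (-1)(4)) - (-2)·((-5)(0) - (-1)(1)) + (-4)·((-5)(4) - (-4)(1))
  = (-3)(4) - (-2)(1) + (-4)(-16)
  = 54

det(A) = (-5)(138) - (-3)(102) + (5)(-12) - (-3)(54) = -282

det(A) = -282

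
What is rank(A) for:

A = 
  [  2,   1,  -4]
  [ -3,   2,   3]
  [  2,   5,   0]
Row reduce:
R2 → R2 + (3/2)·R1
R3 → R3 - (1)·R1
R3 → R3 - (8/7)·R2
REF = 
  [   2,    1,   -4]
  [   0,  7/2,   -3]
  [   0,    0, 52/7]
Pivot columns: 1, 2, 3 → 3 pivots.

rank(A) = 3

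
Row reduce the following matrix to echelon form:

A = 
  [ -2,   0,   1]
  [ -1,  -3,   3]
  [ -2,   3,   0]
Row operations:
R2 → R2 - (1/2)·R1
R3 → R3 - (1)·R1
R3 → R3 + (1)·R2

Resulting echelon form:
REF = 
  [ -2,   0,   1]
  [  0,  -3, 5/2]
  [  0,   0, 3/2]

Rank = 3 (number of non-zero pivot rows).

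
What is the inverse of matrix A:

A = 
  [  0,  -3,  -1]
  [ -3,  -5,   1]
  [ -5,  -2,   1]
det(A) = (0)·((-5)(1) - (1)(-2)) - (-3)·((-3)(1) - (1)(-5)) + (-1)·((-3)(-2) - (-5)(-5))
  = (0)(-3) - (-3)(2) + (-1)(-19)
  = 25
det(A) = 25 ≠ 0, so A is invertible.

Cofactors Cᵢⱼ = (-1)ⁱ⁺ʲ·Mᵢⱼ:
C = 
  [ -3,  -2, -19]
  [  5,  -5,  15]
  [ -8,   3,  -9]

adj(A) = Cᵀ:
adj(A) = 
  [ -3,   5,  -8]
  [ -2,  -5,   3]
  [-19,  15,  -9]

A⁻¹ = (1/25) · adj(A):
A⁻¹ = 
  [ -3/25,    1/5,  -8/25]
  [ -2/25,   -1/5,   3/25]
  [-19/25,    3/5,  -9/25]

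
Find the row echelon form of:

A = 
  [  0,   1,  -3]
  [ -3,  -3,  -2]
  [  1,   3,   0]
Row operations:
Swap R1 ↔ R2
R3 → R3 + (1/3)·R1
R3 → R3 - (2)·R2

Resulting echelon form:
REF = 
  [  -3,   -3,   -2]
  [   0,    1,   -3]
  [   0,    0, 16/3]

Rank = 3 (number of non-zero pivot rows).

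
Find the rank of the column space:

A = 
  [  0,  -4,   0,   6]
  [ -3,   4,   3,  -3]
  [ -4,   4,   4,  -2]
Row reduce:
Swap R1 ↔ R2
R3 → R3 - (4/3)·R1
R3 → R3 - (1/3)·R2
REF = 
  [ -3,   4,   3,  -3]
  [  0,  -4,   0,   6]
  [  0,   0,   0,   0]
Pivot columns: 1, 2 → 2 pivots.
dim(Col(A)) = number of pivot columns = 2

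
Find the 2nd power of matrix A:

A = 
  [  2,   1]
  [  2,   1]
A² = A·A:
A²[1,1] = (2)(2) + (1)(2) = 6
A²[1,2] = (2)(1) + (1)(1) = 3
A²[2,1] = (2)(2) + (1)(2) = 6
A²[2,2] = (2)(1) + (1)(1) = 3
A² = 
  [  6,   3]
  [  6,   3]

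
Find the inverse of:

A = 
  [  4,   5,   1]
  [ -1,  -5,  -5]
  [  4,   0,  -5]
det(A) = (4)·((-5)(-5) - (-5)(0)) - (5)·((-1)(-5) - (-5)(4)) + (1)·((-1)(0) - (-5)(4))
  = (4)(25) - (5)(25) + (1)(20)
  = -5
det(A) = -5 ≠ 0, so A is invertible.

Cofactors Cᵢⱼ = (-1)ⁱ⁺ʲ·Mᵢⱼ:
C = 
  [ 25, -25,  20]
  [ 25, -24,  20]
  [-20,  19, -15]

adj(A) = Cᵀ:
adj(A) = 
  [ 25,  25, -20]
  [-25, -24,  19]
  [ 20,  20, -15]

A⁻¹ = (-1/5) · adj(A):
A⁻¹ = 
  [   -5,    -5,     4]
  [    5,  24/5, -19/5]
  [   -4,    -4,     3]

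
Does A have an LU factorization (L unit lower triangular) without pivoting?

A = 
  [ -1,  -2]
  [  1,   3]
Yes.
A[1,1] = -1 ≠ 0, so Gaussian elimination proceeds without a row swap: multiplier ℓ₂₁ = (1)/(-1) = -1, and U[2,2] = 3 - (-1)(-2) = 1.
L = 
  [  1,   0]
  [ -1,   1]
U = 
  [ -1,  -2]
  [  0,   1]
Check row 2 of LU: [(-1)(-1), (-1)(-2) + 1] = [1, 3] = row 2 of A ✓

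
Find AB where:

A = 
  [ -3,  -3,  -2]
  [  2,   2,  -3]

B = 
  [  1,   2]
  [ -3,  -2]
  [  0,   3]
AB = 
  [  6,  -6]
  [ -4,  -9]

A is 2×3 and B is 3×2, so AB is 2×2. Each entry is (row of A)·(column of B):
AB[1,1] = (-3)(1) + (-3)(-3) + (-2)(0) = 6
AB[1,2] = (-3)(2) + (-3)(-2) + (-2)(3) = -6
AB[2,1] = (2)(1) + (2)(-3) + (-3)(0) = -4
AB[2,2] = (2)(2) + (2)(-2) + (-3)(3) = -9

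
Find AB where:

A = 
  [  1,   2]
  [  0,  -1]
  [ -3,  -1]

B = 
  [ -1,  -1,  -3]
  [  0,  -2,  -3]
AB = 
  [ -1,  -5,  -9]
  [  0,   2,   3]
  [  3,   5,  12]

A is 3×2 and B is 2×3, so AB is 3×3. Each entry is (row of A)·(column of B):
AB[1,1] = (1)(-1) + (2)(0) = -1
AB[1,2] = (1)(-1) + (2)(-2) = -5
AB[1,3] = (1)(-3) + (2)(-3) = -9
AB[2,1] = (0)(-1) + (-1)(0) = 0
AB[2,2] = (0)(-1) + (-1)(-2) = 2
AB[2,3] = (0)(-3) + (-1)(-3) = 3
AB[3,1] = (-3)(-1) + (-1)(0) = 3
AB[3,2] = (-3)(-1) + (-1)(-2) = 5
AB[3,3] = (-3)(-3) + (-1)(-3) = 12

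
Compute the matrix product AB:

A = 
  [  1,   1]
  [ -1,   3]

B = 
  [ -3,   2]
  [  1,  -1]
A is 2×2 and B is 2×2, so AB is 2×2. Each entry is (row of A)·(column of B):
AB[1,1] = (1)(-3) + (1)(1) = -2
AB[1,2] = (1)(2) + (1)(-1) = 1
AB[2,1] = (-1)(-3) + (3)(1) = 6
AB[2,2] = (-1)(2) + (3)(-1) = -5

AB = 
  [ -2,   1]
  [  6,  -5]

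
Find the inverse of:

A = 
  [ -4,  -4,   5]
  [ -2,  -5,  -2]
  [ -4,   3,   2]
det(A) = (-4)·((-5)(2) - (-2)(3)) - (-4)·((-2)(2) - (-2)(-4)) + (5)·((-2)(3) - (-5)(-4))
  = (-4)(-4) - (-4)(-12) + (5)(-26)
  = -162
det(A) = -162 ≠ 0, so A is invertible.

Cofactors Cᵢⱼ = (-1)ⁱ⁺ʲ·Mᵢⱼ:
C = 
  [ -4,  12, -26]
  [ 23,  12,  28]
  [ 33, -18,  12]

adj(A) = Cᵀ:
adj(A) = 
  [ -4,  23,  33]
  [ 12,  12, -18]
  [-26,  28,  12]

A⁻¹ = (-1/162) · adj(A):
A⁻¹ = 
  [   2/81, -23/162,  -11/54]
  [  -2/27,   -2/27,     1/9]
  [  13/81,  -14/81,   -2/27]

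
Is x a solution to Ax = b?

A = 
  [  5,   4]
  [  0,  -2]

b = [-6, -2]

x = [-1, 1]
No

Ax = [-1, -2] ≠ b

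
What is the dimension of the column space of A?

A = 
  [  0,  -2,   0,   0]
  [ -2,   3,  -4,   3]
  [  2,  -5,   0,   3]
dim(Col(A)) = 3

Row reduce:
Swap R1 ↔ R2
R3 → R3 + (1)·R1
R3 → R3 - (1)·R2
REF = 
  [ -2,   3,  -4,   3]
  [  0,  -2,   0,   0]
  [  0,   0,  -4,   6]
Pivot columns: 1, 2, 3 → 3 pivots.
dim(Col(A)) = number of pivot columns = 3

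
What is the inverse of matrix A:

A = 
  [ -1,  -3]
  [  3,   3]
det(A) = (-1)(3) - (-3)(3) = 6
For a 2×2 matrix, A⁻¹ = (1/det(A)) · [[d, -b], [-c, a]]
    = (1/6) · [[3, 3], [-3, -1]]

A⁻¹ = 
  [ 1/2,  1/2]
  [-1/2, -1/6]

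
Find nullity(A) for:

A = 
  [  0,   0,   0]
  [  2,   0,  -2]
nullity(A) = 2

Row reduce:
Swap R1 ↔ R2
REF = 
  [  2,   0,  -2]
  [  0,   0,   0]
Pivot columns: 1 → 1 pivot.
rank(A) = 1, so nullity(A) = 3 - 1 = 2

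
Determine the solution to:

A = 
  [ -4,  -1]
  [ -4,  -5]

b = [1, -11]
x = [-1, 3]

Row reduce the augmented matrix [A|b]:
R2 → R2 - (1)·R1
REF = 
  [ -4,  -1,   1]
  [  0,  -4, -12]

Back-substitution:
x₂ = (-12) / (-4) = 3
x₁ = (1 - (-1)(3)) / (-4) = -1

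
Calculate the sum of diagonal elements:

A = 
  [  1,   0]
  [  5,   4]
5

tr(A) = 1 + 4 = 5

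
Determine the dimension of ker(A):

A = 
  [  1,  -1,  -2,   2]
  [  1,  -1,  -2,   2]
nullity(A) = 3

Row reduce:
R2 → R2 - (1)·R1
REF = 
  [  1,  -1,  -2,   2]
  [  0,   0,   0,   0]
Pivot columns: 1 → 1 pivot.
rank(A) = 1, so nullity(A) = 4 - 1 = 3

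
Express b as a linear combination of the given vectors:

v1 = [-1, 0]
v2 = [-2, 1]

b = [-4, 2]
c1 = 0, c2 = 2

b = 0·v1 + 2·v2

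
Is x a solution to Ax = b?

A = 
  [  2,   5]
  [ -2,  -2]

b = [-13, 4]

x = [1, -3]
Yes

Ax = [-13, 4] = b ✓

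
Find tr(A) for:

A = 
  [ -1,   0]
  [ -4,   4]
3

tr(A) = -1 + 4 = 3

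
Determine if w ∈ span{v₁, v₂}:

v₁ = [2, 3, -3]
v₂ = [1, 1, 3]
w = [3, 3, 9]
Yes

Form the augmented matrix and row-reduce:
[v₁|v₂|w] = 
  [  2,   1,   3]
  [  3,   1,   3]
  [ -3,   3,   9]
R2 → R2 - (3/2)·R1
R3 → R3 + (3/2)·R1
R3 → R3 + (9)·R2
REF = 
  [   2,    1,    3]
  [   0, -1/2, -3/2]
  [   0,    0,    0]

No row of the form [0 0 | nonzero], so the system is consistent. Back-substitution gives c₁ = 0, c₂ = 3: w = (0)·v₁ + (3)·v₂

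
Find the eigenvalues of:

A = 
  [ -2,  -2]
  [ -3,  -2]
tr(A) = -4, det(A) = -2
Characteristic polynomial: λ² - tr(A)λ + det(A) = λ² + 4λ - 2
λ² + 4λ - 2 = 0  ⇒  λ = (-4 ± √((4)² - 4·(-2)))/2 = (-4 ± √(24))/2
  = -2 + √6,  -2 - √6

λ = -2 + √6, -2 - √6  (≈ 0.4495, -4.449)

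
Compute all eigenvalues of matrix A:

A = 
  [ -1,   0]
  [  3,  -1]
tr(A) = -2, det(A) = 1
Characteristic polynomial: λ² - tr(A)λ + det(A) = λ² + 2λ + 1
λ² + 2λ + 1 = (λ + 1)²

λ = -1, -1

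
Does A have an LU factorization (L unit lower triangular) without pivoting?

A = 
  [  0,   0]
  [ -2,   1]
No.
A[1,1] = 0 but A[2,1] = -2 ≠ 0. Any LU with L unit lower triangular has (LU)[1,1] = U[1,1] and (LU)[2,1] = L[2,1]·U[1,1]; matching A forces U[1,1] = 0, which then forces (LU)[2,1] = 0 ≠ -2. A row swap (pivoting) is required.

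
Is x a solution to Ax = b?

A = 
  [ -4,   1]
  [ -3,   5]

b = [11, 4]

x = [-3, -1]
Yes

Ax = [11, 4] = b ✓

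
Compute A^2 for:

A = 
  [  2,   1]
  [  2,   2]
A² = A·A:
A²[1,1] = (2)(2) + (1)(2) = 6
A²[1,2] = (2)(1) + (1)(2) = 4
A²[2,1] = (2)(2) + (2)(2) = 8
A²[2,2] = (2)(1) + (2)(2) = 6
A² = 
  [  6,   4]
  [  8,   6]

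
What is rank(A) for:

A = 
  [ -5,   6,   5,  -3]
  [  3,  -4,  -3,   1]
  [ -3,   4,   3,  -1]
rank(A) = 2

Row reduce:
R2 → R2 + (3/5)·R1
R3 → R3 - (3/5)·R1
R3 → R3 + (1)·R2
REF = 
  [  -5,    6,    5,   -3]
  [   0, -2/5,    0, -4/5]
  [   0,    0,    0,    0]
Pivot columns: 1, 2 → 2 pivots.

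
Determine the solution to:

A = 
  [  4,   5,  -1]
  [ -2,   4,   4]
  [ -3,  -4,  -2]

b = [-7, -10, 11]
x = [-1, -1, -2]

Row reduce the augmented matrix [A|b]:
R2 → R2 + (1/2)·R1
R3 → R3 + (3/4)·R1
R3 → R3 + (1/26)·R2
REF = 
  [     4,      5,     -1,     -7]
  [     0,   13/2,    7/2,  -27/2]
  [     0,      0, -34/13,  68/13]

Back-substitution:
x₃ = (68/13) / (-34/13) = -2
x₂ = (-27/2 - (7/2)(-2)) / (13/2) = -1
x₁ = (-7 - (5)(-1) - (-1)(-2)) / 4 = -1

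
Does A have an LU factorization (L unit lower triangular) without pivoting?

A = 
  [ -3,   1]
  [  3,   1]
Yes.
A[1,1] = -3 ≠ 0, so Gaussian elimination proceeds without a row swap: multiplier ℓ₂₁ = (3)/(-3) = -1, and U[2,2] = 1 - (-1)(1) = 2.
L = 
  [  1,   0]
  [ -1,   1]
U = 
  [ -3,   1]
  [  0,   2]
Check row 2 of LU: [(-1)(-3), (-1)(1) + 2] = [3, 1] = row 2 of A ✓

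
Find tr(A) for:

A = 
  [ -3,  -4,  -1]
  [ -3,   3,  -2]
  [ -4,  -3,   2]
2

tr(A) = -3 + 3 + 2 = 2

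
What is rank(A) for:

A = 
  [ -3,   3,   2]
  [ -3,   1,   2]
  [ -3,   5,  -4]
rank(A) = 3

Row reduce:
R2 → R2 - (1)·R1
R3 → R3 - (1)·R1
R3 → R3 + (1)·R2
REF = 
  [ -3,   3,   2]
  [  0,  -2,   0]
  [  0,   0,  -6]
Pivot columns: 1, 2, 3 → 3 pivots.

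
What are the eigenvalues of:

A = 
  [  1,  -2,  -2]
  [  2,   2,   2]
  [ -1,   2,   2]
Characteristic polynomial: det(λI - A) = λ³ - 5λ² + 6λ
The constant term is 0, so λ = 0 is a root: p(λ) = λ(λ² - 5λ + 6)
λ² - 5λ + 6 = (λ - 2)(λ - 3)

λ = 0, 3, 2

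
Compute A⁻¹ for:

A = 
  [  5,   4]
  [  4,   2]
det(A) = (5)(2) - (4)(4) = -6
For a 2×2 matrix, A⁻¹ = (1/det(A)) · [[d, -b], [-c, a]]
    = (-1/6) · [[2, -4], [-4, 5]]

A⁻¹ = 
  [-1/3,  2/3]
  [ 2/3, -5/6]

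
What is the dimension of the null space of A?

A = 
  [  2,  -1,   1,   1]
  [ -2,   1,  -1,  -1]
nullity(A) = 3

Row reduce:
R2 → R2 + (1)·R1
REF = 
  [  2,  -1,   1,   1]
  [  0,   0,   0,   0]
Pivot columns: 1 → 1 pivot.
rank(A) = 1, so nullity(A) = 4 - 1 = 3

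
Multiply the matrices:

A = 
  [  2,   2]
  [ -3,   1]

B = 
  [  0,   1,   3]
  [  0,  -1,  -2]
AB = 
  [  0,   0,   2]
  [  0,  -4, -11]

A is 2×2 and B is 2×3, so AB is 2×3. Each entry is (row of A)·(column of B):
AB[1,1] = (2)(0) + (2)(0) = 0
AB[1,2] = (2)(1) + (2)(-1) = 0
AB[1,3] = (2)(3) + (2)(-2) = 2
AB[2,1] = (-3)(0) + (1)(0) = 0
AB[2,2] = (-3)(1) + (1)(-1) = -4
AB[2,3] = (-3)(3) + (1)(-2) = -11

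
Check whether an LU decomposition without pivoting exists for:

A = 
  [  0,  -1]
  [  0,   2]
Yes.
The first column is zero, so A is already upper triangular: L = I, U = A.
L = 
  [  1,   0]
  [  0,   1]
U = 
  [  0,  -1]
  [  0,   2]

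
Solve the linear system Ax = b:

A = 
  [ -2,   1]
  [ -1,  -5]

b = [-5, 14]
Row reduce the augmented matrix [A|b]:
R2 → R2 - (1/2)·R1
REF = 
  [   -2,     1,    -5]
  [    0, -11/2,  33/2]

Back-substitution:
x₂ = (33/2) / (-11/2) = -3
x₁ = (-5 - (1)(-3)) / (-2) = 1

x = [1, -3]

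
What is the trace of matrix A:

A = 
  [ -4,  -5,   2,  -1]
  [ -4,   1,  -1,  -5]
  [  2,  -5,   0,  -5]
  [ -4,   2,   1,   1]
-2

tr(A) = -4 + 1 + 0 + 1 = -2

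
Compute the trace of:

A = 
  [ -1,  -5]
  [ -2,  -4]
-5

tr(A) = -1 + -4 = -5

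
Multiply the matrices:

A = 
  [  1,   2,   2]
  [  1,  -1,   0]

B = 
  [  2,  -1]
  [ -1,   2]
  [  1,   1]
A is 2×3 and B is 3×2, so AB is 2×2. Each entry is (row of A)·(column of B):
AB[1,1] = (1)(2) + (2)(-1) + (2)(1) = 2
AB[1,2] = (1)(-1) + (2)(2) + (2)(1) = 5
AB[2,1] = (1)(2) + (-1)(-1) + (0)(1) = 3
AB[2,2] = (1)(-1) + (-1)(2) + (0)(1) = -3

AB = 
  [  2,   5]
  [  3,  -3]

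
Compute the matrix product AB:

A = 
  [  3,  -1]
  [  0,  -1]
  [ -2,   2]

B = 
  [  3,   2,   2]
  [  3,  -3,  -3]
AB = 
  [  6,   9,   9]
  [ -3,   3,   3]
  [  0, -10, -10]

A is 3×2 and B is 2×3, so AB is 3×3. Each entry is (row of A)·(column of B):
AB[1,1] = (3)(3) + (-1)(3) = 6
AB[1,2] = (3)(2) + (-1)(-3) = 9
AB[1,3] = (3)(2) + (-1)(-3) = 9
AB[2,1] = (0)(3) + (-1)(3) = -3
AB[2,2] = (0)(2) + (-1)(-3) = 3
AB[2,3] = (0)(2) + (-1)(-3) = 3
AB[3,1] = (-2)(3) + (2)(3) = 0
AB[3,2] = (-2)(2) + (2)(-3) = -10
AB[3,3] = (-2)(2) + (2)(-3) = -10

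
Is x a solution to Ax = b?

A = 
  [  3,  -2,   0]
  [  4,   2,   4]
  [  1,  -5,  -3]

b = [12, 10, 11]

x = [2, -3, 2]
Yes

Ax = [12, 10, 11] = b ✓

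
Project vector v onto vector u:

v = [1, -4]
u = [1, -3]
proj_u(v) = [13/10, -39/10]

v·u = (1)(1) + (-4)(-3) = 13
u·u = (1)² + (-3)² = 10
proj_u(v) = (v·u / u·u) × u = (13/10) × u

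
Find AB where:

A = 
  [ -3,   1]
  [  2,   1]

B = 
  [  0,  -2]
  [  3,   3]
A is 2×2 and B is 2×2, so AB is 2×2. Each entry is (row of A)·(column of B):
AB[1,1] = (-3)(0) + (1)(3) = 3
AB[1,2] = (-3)(-2) + (1)(3) = 9
AB[2,1] = (2)(0) + (1)(3) = 3
AB[2,2] = (2)(-2) + (1)(3) = -1

AB = 
  [  3,   9]
  [  3,  -1]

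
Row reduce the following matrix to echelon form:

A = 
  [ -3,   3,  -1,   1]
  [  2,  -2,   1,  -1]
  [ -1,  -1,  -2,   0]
Row operations:
R2 → R2 + (2/3)·R1
R3 → R3 - (1/3)·R1
Swap R2 ↔ R3

Resulting echelon form:
REF = 
  [  -3,    3,   -1,    1]
  [   0,   -2, -5/3, -1/3]
  [   0,    0,  1/3, -1/3]

Rank = 3 (number of non-zero pivot rows).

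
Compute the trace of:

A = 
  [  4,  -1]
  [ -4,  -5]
-1

tr(A) = 4 + -5 = -1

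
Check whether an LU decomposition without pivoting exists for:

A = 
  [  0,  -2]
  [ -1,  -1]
No.
A[1,1] = 0 but A[2,1] = -1 ≠ 0. Any LU with L unit lower triangular has (LU)[1,1] = U[1,1] and (LU)[2,1] = L[2,1]·U[1,1]; matching A forces U[1,1] = 0, which then forces (LU)[2,1] = 0 ≠ -1. A row swap (pivoting) is required.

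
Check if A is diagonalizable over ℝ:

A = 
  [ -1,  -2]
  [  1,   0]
No

tr(A) = -1, det(A) = 2
Characteristic polynomial: λ² - tr(A)λ + det(A) = λ² + λ + 2
λ² + λ + 2 = 0  ⇒  λ = (-1 ± √((1)² - 4·(2)))/2 = (-1 ± √(-7))/2
  = (-1 + i√7)/2,  (-1 - i√7)/2
Eigenvalues: (-1 + i√7)/2, (-1 - i√7)/2  (≈ -0.5 + 1.323i, -0.5 - 1.323i)
Has complex eigenvalues (not diagonalizable over ℝ).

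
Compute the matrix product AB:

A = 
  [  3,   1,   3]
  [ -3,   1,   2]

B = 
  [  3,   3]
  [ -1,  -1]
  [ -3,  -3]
A is 2×3 and B is 3×2, so AB is 2×2. Each entry is (row of A)·(column of B):
AB[1,1] = (3)(3) + (1)(-1) + (3)(-3) = -1
AB[1,2] = (3)(3) + (1)(-1) + (3)(-3) = -1
AB[2,1] = (-3)(3) + (1)(-1) + (2)(-3) = -16
AB[2,2] = (-3)(3) + (1)(-1) + (2)(-3) = -16

AB = 
  [ -1,  -1]
  [-16, -16]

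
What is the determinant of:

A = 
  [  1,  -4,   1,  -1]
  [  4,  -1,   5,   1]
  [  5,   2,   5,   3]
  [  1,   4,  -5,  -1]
Cofactor expansion along row 1: det(A) = a₁₁M₁₁ - a₁₂M₁₂ + a₁₃M₁₃ - a₁₄M₁₄

M₁₁ = det[[-1, 5, 1]; [2, 5, 3]; [4, -5, -1]]
  = (-1)·((5)(-1) - (3)(-5)) - (5)·((2)(-1) - (3)(4)) + (1)·((2)(-5) - (5)(4))
  = (-1)(10) - (5)(-14) + (1)(-30)
  = 30
M₁₂ = det[[4, 5, 1]; [5, 5, 3]; [1, -5, -1]]
  = (4)·((5)(-1) - (3)(-5)) - (5)·((5)(-1) - (3)(1)) + (1)·((5)(-5) - (5)(1))
  = (4)(10) - (5)(-8) + (1)(-30)
  = 50
M₁₃ = det[[4, -1, 1]; [5, 2, 3]; [1, 4, -1]]
  = (4)·((2)(-1) - (3)(4)) - (-1)·((5)(-1) - (3)(1)) + (1)·((5)(4) - (2)(1))
  = (4)(-14) - (-1)(-8) + (1)(18)
  = -46
M₁₄ = det[[4, -1, 5]; [5, 2, 5]; [1, 4, -5]]
  = (4)·((2)(-5) - (5)(4)) - (-1)·((5)(-5) - (5)(1)) + (5)·((5)(4) - (2)(1))
  = (4)(-30) - (-1)(-30) + (5)(18)
  = -60

det(A) = (1)(30) - (-4)(50) + (1)(-46) - (-1)(-60) = 124

det(A) = 124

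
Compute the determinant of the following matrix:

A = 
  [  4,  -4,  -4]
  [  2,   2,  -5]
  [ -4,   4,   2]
-32

Cofactor expansion along row 1:
det(A) = (4)·((2)(2) - (-5)(4)) - (-4)·((2)(2) - (-5)(-4)) + (-4)·((2)(4) - (2)(-4))
  = (4)(24) - (-4)(-16) + (-4)(16)
  = -32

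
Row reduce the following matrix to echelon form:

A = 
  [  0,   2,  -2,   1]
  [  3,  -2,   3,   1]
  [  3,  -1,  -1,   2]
Row operations:
Swap R1 ↔ R2
R3 → R3 - (1)·R1
R3 → R3 - (1/2)·R2

Resulting echelon form:
REF = 
  [  3,  -2,   3,   1]
  [  0,   2,  -2,   1]
  [  0,   0,  -3, 1/2]

Rank = 3 (number of non-zero pivot rows).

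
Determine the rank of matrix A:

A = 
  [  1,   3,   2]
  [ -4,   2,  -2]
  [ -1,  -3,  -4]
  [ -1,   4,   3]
Row reduce:
R2 → R2 + (4)·R1
R3 → R3 + (1)·R1
R4 → R4 + (1)·R1
R4 → R4 - (1/2)·R2
R4 → R4 + (1)·R3
REF = 
  [  1,   3,   2]
  [  0,  14,   6]
  [  0,   0,  -2]
  [  0,   0,   0]
Pivot columns: 1, 2, 3 → 3 pivots.

rank(A) = 3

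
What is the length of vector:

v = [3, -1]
3.162

||v||₂ = √((3)² + (-1)²) = √10 = 3.162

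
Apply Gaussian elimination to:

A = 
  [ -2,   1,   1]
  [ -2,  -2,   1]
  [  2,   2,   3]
Row operations:
R2 → R2 - (1)·R1
R3 → R3 + (1)·R1
R3 → R3 + (1)·R2

Resulting echelon form:
REF = 
  [ -2,   1,   1]
  [  0,  -3,   0]
  [  0,   0,   4]

Rank = 3 (number of non-zero pivot rows).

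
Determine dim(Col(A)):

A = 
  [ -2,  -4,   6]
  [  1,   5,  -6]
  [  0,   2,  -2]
dim(Col(A)) = 2

Row reduce:
R2 → R2 + (1/2)·R1
R3 → R3 - (2/3)·R2
REF = 
  [ -2,  -4,   6]
  [  0,   3,  -3]
  [  0,   0,   0]
Pivot columns: 1, 2 → 2 pivots.
dim(Col(A)) = number of pivot columns = 2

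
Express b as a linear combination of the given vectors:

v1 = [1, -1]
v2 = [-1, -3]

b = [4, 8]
c1 = 1, c2 = -3

b = 1·v1 + -3·v2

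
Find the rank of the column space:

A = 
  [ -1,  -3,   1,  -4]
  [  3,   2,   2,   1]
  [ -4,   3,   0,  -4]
dim(Col(A)) = 3

Row reduce:
R2 → R2 + (3)·R1
R3 → R3 - (4)·R1
R3 → R3 + (15/7)·R2
REF = 
  [   -1,    -3,     1,    -4]
  [    0,    -7,     5,   -11]
  [    0,     0,  47/7, -81/7]
Pivot columns: 1, 2, 3 → 3 pivots.
dim(Col(A)) = number of pivot columns = 3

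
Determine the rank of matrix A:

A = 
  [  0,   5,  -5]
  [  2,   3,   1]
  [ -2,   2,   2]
rank(A) = 3

Row reduce:
Swap R1 ↔ R2
R3 → R3 + (1)·R1
R3 → R3 - (1)·R2
REF = 
  [  2,   3,   1]
  [  0,   5,  -5]
  [  0,   0,   8]
Pivot columns: 1, 2, 3 → 3 pivots.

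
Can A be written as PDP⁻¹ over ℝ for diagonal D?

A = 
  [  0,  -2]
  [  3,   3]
No

tr(A) = 3, det(A) = 6
Characteristic polynomial: λ² - tr(A)λ + det(A) = λ² - 3λ + 6
λ² - 3λ + 6 = 0  ⇒  λ = (3 ± √((-3)² - 4·(6)))/2 = (3 ± √(-15))/2
  = (3 + i√15)/2,  (3 - i√15)/2
Eigenvalues: (3 + i√15)/2, (3 - i√15)/2  (≈ 1.5 + 1.936i, 1.5 - 1.936i)
Has complex eigenvalues (not diagonalizable over ℝ).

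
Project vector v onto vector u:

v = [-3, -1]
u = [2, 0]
proj_u(v) = [-3, 0]

v·u = (-3)(2) + (-1)(0) = -6
u·u = (2)² + (0)² = 4
proj_u(v) = (v·u / u·u) × u = (-6/4) × u = (-3/2) × u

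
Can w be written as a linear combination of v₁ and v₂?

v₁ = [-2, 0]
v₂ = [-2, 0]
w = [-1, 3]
No

Form the augmented matrix and row-reduce:
[v₁|v₂|w] = 
  [ -2,  -2,  -1]
  [  0,   0,   3]
(already in echelon form — no row operations needed)

Row 2 reads [0 0 | 3], i.e. 0 = 3, so the system is inconsistent and w ∉ span{v₁, v₂}.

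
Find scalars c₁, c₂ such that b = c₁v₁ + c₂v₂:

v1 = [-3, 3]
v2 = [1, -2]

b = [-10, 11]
c1 = 3, c2 = -1

b = 3·v1 + -1·v2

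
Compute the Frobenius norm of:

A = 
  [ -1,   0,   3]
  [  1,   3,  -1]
||A||_F = 4.583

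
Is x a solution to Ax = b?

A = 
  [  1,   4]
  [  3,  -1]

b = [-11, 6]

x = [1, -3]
Yes

Ax = [-11, 6] = b ✓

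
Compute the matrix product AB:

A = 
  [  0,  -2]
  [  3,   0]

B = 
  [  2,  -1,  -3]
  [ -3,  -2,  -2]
AB = 
  [  6,   4,   4]
  [  6,  -3,  -9]

A is 2×2 and B is 2×3, so AB is 2×3. Each entry is (row of A)·(column of B):
AB[1,1] = (0)(2) + (-2)(-3) = 6
AB[1,2] = (0)(-1) + (-2)(-2) = 4
AB[1,3] = (0)(-3) + (-2)(-2) = 4
AB[2,1] = (3)(2) + (0)(-3) = 6
AB[2,2] = (3)(-1) + (0)(-2) = -3
AB[2,3] = (3)(-3) + (0)(-2) = -9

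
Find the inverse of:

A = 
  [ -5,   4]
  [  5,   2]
det(A) = (-5)(2) - (4)(5) = -30
For a 2×2 matrix, A⁻¹ = (1/det(A)) · [[d, -b], [-c, a]]
    = (-1/30) · [[2, -4], [-5, -5]]

A⁻¹ = 
  [-1/15,  2/15]
  [  1/6,   1/6]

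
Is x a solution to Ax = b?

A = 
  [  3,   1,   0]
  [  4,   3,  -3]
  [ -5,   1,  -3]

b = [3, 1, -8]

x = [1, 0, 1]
Yes

Ax = [3, 1, -8] = b ✓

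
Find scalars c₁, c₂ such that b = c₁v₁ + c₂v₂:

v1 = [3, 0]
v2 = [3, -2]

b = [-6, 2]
c1 = -1, c2 = -1

b = -1·v1 + -1·v2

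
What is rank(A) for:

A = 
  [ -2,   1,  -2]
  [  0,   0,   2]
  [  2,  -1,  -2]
rank(A) = 2

Row reduce:
R3 → R3 + (1)·R1
R3 → R3 + (2)·R2
REF = 
  [ -2,   1,  -2]
  [  0,   0,   2]
  [  0,   0,   0]
Pivot columns: 1, 3 → 2 pivots.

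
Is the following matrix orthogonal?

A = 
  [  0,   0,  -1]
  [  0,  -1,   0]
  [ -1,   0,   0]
Yes

AᵀA = 
  [  1,   0,   0]
  [  0,   1,   0]
  [  0,   0,   1]
= I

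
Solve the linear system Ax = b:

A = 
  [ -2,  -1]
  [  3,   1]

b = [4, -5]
x = [-1, -2]

Row reduce the augmented matrix [A|b]:
R2 → R2 + (3/2)·R1
REF = 
  [  -2,   -1,    4]
  [   0, -1/2,    1]

Back-substitution:
x₂ = 1 / (-1/2) = -2
x₁ = (4 - (-1)(-2)) / (-2) = -1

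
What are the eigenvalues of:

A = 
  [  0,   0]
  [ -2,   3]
λ = 3, 0

tr(A) = 3, det(A) = 0
Characteristic polynomial: λ² - tr(A)λ + det(A) = λ² - 3λ
λ² - 3λ = λ(λ - 3)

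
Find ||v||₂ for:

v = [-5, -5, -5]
8.66

||v||₂ = √((-5)² + (-5)² + (-5)²) = √75 = 8.66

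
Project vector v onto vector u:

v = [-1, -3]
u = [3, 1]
v·u = (-1)(3) + (-3)(1) = -6
u·u = (3)² + (1)² = 10
proj_u(v) = (v·u / u·u) × u = (-6/10) × u = (-3/5) × u

proj_u(v) = [-9/5, -3/5]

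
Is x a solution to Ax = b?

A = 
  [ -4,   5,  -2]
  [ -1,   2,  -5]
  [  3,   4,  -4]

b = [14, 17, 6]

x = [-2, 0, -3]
Yes

Ax = [14, 17, 6] = b ✓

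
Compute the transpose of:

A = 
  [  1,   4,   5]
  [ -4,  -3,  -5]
Aᵀ = 
  [  1,  -4]
  [  4,  -3]
  [  5,  -5]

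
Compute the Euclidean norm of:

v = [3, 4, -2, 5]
7.348

||v||₂ = √((3)² + (4)² + (-2)² + (5)²) = √54 = 7.348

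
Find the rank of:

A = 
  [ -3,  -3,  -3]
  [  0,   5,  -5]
Row reduce:
(no row operations needed)
REF = 
  [ -3,  -3,  -3]
  [  0,   5,  -5]
Pivot columns: 1, 2 → 2 pivots.

rank(A) = 2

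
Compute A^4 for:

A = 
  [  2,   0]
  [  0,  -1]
A^4 = 
  [ 16,   0]
  [  0,   1]

A² = A·A:
A²[1,1] = (2)(2) + (0)(0) = 4
A²[1,2] = (2)(0) + (0)(-1) = 0
A²[2,1] = (0)(2) + (-1)(0) = 0
A²[2,2] = (0)(0) + (-1)(-1) = 1
A² = 
  [  4,   0]
  [  0,   1]

A^3 = A^2·A:
A^3[1,1] = (4)(2) + (0)(0) = 8
A^3[1,2] = (4)(0) + (0)(-1) = 0
A^3[2,1] = (0)(2) + (1)(0) = 0
A^3[2,2] = (0)(0) + (1)(-1) = -1
A^3 = 
  [  8,   0]
  [  0,  -1]

A^4 = A^3·A:
A^4[1,1] = (8)(2) + (0)(0) = 16
A^4[1,2] = (8)(0) + (0)(-1) = 0
A^4[2,1] = (0)(2) + (-1)(0) = 0
A^4[2,2] = (0)(0) + (-1)(-1) = 1
A^4 = 
  [ 16,   0]
  [  0,   1]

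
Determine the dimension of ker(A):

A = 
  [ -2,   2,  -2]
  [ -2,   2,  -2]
nullity(A) = 2

Row reduce:
R2 → R2 - (1)·R1
REF = 
  [ -2,   2,  -2]
  [  0,   0,   0]
Pivot columns: 1 → 1 pivot.
rank(A) = 1, so nullity(A) = 3 - 1 = 2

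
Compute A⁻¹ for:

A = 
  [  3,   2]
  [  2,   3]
det(A) = (3)(3) - (2)(2) = 5
For a 2×2 matrix, A⁻¹ = (1/det(A)) · [[d, -b], [-c, a]]
    = (1/5) · [[3, -2], [-2, 3]]

A⁻¹ = 
  [ 3/5, -2/5]
  [-2/5,  3/5]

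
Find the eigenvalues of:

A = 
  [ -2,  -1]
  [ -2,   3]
tr(A) = 1, det(A) = -8
Characteristic polynomial: λ² - tr(A)λ + det(A) = λ² - λ - 8
λ² - λ - 8 = 0  ⇒  λ = (1 ± √((-1)² - 4·(-8)))/2 = (1 ± √(33))/2
  = (1 + √33)/2,  (1 - √33)/2

λ = (1 + √33)/2, (1 - √33)/2  (≈ 3.372, -2.372)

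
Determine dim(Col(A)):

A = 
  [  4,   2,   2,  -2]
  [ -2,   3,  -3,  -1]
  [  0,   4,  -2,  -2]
dim(Col(A)) = 2

Row reduce:
R2 → R2 + (1/2)·R1
R3 → R3 - (1)·R2
REF = 
  [  4,   2,   2,  -2]
  [  0,   4,  -2,  -2]
  [  0,   0,   0,   0]
Pivot columns: 1, 2 → 2 pivots.
dim(Col(A)) = number of pivot columns = 2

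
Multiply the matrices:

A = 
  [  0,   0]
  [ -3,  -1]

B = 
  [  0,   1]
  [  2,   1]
A is 2×2 and B is 2×2, so AB is 2×2. Each entry is (row of A)·(column of B):
AB[1,1] = (0)(0) + (0)(2) = 0
AB[1,2] = (0)(1) + (0)(1) = 0
AB[2,1] = (-3)(0) + (-1)(2) = -2
AB[2,2] = (-3)(1) + (-1)(1) = -4

AB = 
  [  0,   0]
  [ -2,  -4]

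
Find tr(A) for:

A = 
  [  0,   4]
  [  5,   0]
0

tr(A) = 0 + 0 = 0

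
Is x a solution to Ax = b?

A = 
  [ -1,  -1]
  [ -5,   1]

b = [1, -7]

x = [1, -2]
Yes

Ax = [1, -7] = b ✓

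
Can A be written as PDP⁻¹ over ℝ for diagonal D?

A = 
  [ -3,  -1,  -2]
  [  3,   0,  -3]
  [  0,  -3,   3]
No

Characteristic polynomial: det(λI - A) = λ³ - 15λ - 54
By the rational root theorem any rational root is an integer dividing 54; none of those is a root, so p(λ) has no rational roots and hence (being an irreducible cubic) no repeated roots.
Discriminant of the cubic: Δ = -65232
Δ < 0 ⇒ one real eigenvalue and a complex-conjugate pair: λ ≈ 5.066, -2.533 + 2.06i, -2.533 - 2.06i
Has complex eigenvalues (not diagonalizable over ℝ).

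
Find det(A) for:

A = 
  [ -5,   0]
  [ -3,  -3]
15

For a 2×2 matrix, det = ad - bc = (-5)(-3) - (0)(-3) = 15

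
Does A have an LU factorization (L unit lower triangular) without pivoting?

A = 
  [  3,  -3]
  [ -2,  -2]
Yes.
A[1,1] = 3 ≠ 0, so Gaussian elimination proceeds without a row swap: multiplier ℓ₂₁ = (-2)/(3) = -2/3, and U[2,2] = -2 - (-2/3)(-3) = -4.
L = 
  [   1,    0]
  [-2/3,    1]
U = 
  [  3,  -3]
  [  0,  -4]
Check row 2 of LU: [(-2/3)(3), (-2/3)(-3) + (-4)] = [-2, -2] = row 2 of A ✓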